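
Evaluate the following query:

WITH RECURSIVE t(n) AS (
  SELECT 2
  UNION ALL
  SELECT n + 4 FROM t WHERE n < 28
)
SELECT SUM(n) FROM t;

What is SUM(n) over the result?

128

Base: n=2.
Iteration 1: 2 < 28 holds -> n = 2 + 4 = 6.
Iteration 2: 6 < 28 holds -> n = 6 + 4 = 10.
Iteration 3: 10 < 28 holds -> n = 10 + 4 = 14.
Iteration 4: 14 < 28 holds -> n = 14 + 4 = 18.
Iteration 5: 18 < 28 holds -> n = 18 + 4 = 22.
Iteration 6: 22 < 28 holds -> n = 22 + 4 = 26.
Iteration 7: 26 < 28 holds -> n = 26 + 4 = 30.
Iteration 8: 30 < 28 fails; recursion stops.
SUM(n) = 2 + 6 + 10 + 14 + 18 + 22 + 26 + 30 = 128.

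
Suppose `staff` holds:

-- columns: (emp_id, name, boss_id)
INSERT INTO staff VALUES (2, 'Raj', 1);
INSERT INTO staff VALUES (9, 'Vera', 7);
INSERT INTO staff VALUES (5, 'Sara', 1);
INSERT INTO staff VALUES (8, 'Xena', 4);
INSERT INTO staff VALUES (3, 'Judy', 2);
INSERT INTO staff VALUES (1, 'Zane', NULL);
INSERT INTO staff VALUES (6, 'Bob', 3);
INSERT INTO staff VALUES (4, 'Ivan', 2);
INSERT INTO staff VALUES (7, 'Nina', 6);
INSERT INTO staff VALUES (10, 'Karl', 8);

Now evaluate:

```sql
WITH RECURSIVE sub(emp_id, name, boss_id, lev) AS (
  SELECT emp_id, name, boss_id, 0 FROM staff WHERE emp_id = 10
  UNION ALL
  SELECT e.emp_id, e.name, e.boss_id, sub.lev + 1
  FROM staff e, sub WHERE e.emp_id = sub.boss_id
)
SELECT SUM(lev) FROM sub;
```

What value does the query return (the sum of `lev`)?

Base: emp_id=10 (Karl), boss_id=8, lev 0.
Iteration 1: join on emp_id=8 -> Xena (id 8, boss_id=4, lev 1).
Iteration 2: join on emp_id=4 -> Ivan (id 4, boss_id=2, lev 2).
Iteration 3: join on emp_id=2 -> Raj (id 2, boss_id=1, lev 3).
Iteration 4: join on emp_id=1 -> Zane (id 1, boss_id=NULL, lev 4).
Iteration 5: boss_id is NULL; no match; recursion stops.
SUM(lev) = 0 + 1 + 2 + 3 + 4 = 10.

10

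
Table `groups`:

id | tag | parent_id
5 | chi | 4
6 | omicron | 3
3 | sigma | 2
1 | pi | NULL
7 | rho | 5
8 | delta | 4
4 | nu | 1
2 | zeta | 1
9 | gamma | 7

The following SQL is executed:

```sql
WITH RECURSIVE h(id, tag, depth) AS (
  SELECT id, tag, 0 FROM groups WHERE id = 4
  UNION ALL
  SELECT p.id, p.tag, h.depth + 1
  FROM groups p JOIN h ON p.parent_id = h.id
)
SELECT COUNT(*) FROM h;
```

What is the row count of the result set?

5

Base: id=4 (nu) at depth 0.
Iteration 1: rows with parent_id in {4} -> chi (id 5, depth 1), delta (id 8, depth 1).
Iteration 2: rows with parent_id in {5,8} -> rho (id 7, depth 2).
Iteration 3: rows with parent_id in {7} -> gamma (id 9, depth 3).
Iteration 4: no rows with parent_id in {9}; recursion stops.
Total rows emitted: 5.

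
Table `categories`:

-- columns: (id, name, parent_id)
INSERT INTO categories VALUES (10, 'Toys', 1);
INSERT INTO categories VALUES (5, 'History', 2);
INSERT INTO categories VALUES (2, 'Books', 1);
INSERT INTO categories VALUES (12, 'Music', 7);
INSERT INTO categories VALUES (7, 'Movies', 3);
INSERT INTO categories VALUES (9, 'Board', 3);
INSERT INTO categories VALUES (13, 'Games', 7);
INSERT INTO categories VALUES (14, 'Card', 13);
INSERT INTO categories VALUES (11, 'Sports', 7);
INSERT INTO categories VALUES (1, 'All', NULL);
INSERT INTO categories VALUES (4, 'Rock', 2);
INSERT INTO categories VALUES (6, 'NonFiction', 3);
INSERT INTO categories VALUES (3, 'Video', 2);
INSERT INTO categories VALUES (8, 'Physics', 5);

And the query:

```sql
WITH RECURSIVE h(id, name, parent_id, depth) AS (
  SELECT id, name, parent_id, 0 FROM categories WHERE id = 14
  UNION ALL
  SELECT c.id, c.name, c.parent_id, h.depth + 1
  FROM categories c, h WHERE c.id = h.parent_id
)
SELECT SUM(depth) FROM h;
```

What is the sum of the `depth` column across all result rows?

15

Base: id=14 (Card), parent_id=13, depth 0.
Iteration 1: join on id=13 -> Games (id 13, parent_id=7, depth 1).
Iteration 2: join on id=7 -> Movies (id 7, parent_id=3, depth 2).
Iteration 3: join on id=3 -> Video (id 3, parent_id=2, depth 3).
Iteration 4: join on id=2 -> Books (id 2, parent_id=1, depth 4).
Iteration 5: join on id=1 -> All (id 1, parent_id=NULL, depth 5).
Iteration 6: parent_id is NULL; no match; recursion stops.
SUM(depth) = 0 + 1 + 2 + 3 + 4 + 5 = 15.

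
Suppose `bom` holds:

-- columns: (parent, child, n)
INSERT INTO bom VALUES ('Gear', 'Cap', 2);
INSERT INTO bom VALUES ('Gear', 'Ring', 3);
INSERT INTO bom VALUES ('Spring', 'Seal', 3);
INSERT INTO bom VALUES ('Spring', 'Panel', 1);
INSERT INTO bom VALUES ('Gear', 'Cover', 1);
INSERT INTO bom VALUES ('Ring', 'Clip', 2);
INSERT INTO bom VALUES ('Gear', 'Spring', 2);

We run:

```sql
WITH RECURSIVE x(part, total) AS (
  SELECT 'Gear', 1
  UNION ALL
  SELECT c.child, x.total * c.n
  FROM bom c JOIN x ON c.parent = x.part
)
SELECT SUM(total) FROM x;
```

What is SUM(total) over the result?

Base: (Gear, total=1).
Iteration 1: components of {Gear} -> Cap = 1*2 = 2, Cover = 1*1 = 1, Ring = 1*3 = 3, Spring = 1*2 = 2.
Iteration 2: components of {Cap,Cover,Ring,Spring} -> Clip = 3*2 = 6, Panel = 2*1 = 2, Seal = 2*3 = 6.
Iteration 3: no further components; recursion stops.
SUM(total) = 1 + 3 + 2 + 1 + 2 + 6 + 2 + 6 = 23.

23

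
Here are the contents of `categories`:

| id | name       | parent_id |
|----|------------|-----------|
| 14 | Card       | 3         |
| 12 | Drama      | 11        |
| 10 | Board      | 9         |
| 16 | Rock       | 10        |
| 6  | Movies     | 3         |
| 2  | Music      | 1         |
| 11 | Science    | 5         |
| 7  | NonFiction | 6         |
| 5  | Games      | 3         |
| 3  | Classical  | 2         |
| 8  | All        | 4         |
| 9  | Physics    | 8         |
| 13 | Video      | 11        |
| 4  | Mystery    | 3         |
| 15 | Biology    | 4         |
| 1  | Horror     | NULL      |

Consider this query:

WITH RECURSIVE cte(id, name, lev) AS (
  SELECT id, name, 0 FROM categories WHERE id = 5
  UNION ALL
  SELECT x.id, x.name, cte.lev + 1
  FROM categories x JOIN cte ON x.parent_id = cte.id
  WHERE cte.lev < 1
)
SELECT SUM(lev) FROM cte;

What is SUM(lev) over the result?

1

Base: id=5 (Games) at lev 0.
Iteration 1: rows with parent_id in {5} -> Science (id 11, lev 1).
Iteration 2: lev < 1 fails for all current rows; recursion stops.
SUM(lev) = 0 + 1 = 1.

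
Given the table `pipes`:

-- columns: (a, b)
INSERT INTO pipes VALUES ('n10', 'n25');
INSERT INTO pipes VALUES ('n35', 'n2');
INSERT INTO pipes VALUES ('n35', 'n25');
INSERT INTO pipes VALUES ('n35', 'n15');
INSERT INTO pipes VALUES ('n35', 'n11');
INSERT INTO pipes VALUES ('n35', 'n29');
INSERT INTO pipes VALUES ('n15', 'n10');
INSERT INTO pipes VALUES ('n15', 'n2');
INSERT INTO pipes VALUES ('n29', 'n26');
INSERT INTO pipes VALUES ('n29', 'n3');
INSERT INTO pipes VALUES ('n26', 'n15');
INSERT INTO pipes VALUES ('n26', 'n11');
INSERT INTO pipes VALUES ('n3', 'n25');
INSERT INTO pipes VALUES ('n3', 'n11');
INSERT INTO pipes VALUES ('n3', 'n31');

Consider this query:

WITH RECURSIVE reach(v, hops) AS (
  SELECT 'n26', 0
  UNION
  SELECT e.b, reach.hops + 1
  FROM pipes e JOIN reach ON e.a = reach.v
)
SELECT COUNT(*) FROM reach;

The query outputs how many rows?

6

Base: (n26, hops=0).
Iteration 1: edges from {n26} -> (n11, hops=1), (n15, hops=1).
Iteration 2: edges from {n11,n15} -> (n10, hops=2), (n2, hops=2).
Iteration 3: edges from {n10,n2} -> (n25, hops=3).
Iteration 4: no outgoing edges from {n25}; recursion stops.
Total rows emitted: 6.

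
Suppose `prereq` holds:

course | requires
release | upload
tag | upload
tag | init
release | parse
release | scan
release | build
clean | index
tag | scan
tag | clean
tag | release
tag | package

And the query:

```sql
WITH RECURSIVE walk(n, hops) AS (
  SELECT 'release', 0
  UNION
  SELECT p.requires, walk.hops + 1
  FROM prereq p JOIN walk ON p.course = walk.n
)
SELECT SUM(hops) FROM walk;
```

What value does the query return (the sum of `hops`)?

Base: (release, hops=0).
Iteration 1: edges from {release} -> (build, hops=1), (parse, hops=1), (scan, hops=1), (upload, hops=1).
Iteration 2: no outgoing edges from {build,parse,scan,upload}; recursion stops.
SUM(hops) = 0 + 1 + 1 + 1 + 1 = 4.

4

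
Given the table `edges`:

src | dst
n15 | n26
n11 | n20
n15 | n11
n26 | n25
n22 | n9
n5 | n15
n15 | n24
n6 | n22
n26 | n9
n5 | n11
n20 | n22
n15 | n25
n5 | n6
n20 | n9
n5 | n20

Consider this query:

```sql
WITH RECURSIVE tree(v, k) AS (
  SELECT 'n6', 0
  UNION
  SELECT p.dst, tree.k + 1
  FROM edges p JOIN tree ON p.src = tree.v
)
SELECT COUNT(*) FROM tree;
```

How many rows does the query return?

3

Base: (n6, k=0).
Iteration 1: edges from {n6} -> (n22, k=1).
Iteration 2: edges from {n22} -> (n9, k=2).
Iteration 3: no outgoing edges from {n9}; recursion stops.
Total rows emitted: 3.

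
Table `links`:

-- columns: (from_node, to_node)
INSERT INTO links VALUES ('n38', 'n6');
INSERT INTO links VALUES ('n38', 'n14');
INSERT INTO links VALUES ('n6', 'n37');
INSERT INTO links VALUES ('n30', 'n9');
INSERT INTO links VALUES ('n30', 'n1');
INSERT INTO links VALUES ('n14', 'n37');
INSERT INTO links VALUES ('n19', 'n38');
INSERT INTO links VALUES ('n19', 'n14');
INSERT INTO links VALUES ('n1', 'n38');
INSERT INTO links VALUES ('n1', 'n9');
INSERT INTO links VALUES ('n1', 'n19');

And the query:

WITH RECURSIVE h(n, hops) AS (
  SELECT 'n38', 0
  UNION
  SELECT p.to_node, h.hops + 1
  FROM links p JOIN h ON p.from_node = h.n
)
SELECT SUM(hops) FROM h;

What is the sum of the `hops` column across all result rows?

Base: (n38, hops=0).
Iteration 1: edges from {n38} -> (n14, hops=1), (n6, hops=1).
Iteration 2: edges from {n14,n6} -> (n37, hops=2). [UNION drops 1 duplicate row(s)]
Iteration 3: no outgoing edges from {n37}; recursion stops.
SUM(hops) = 0 + 1 + 1 + 2 = 4.

4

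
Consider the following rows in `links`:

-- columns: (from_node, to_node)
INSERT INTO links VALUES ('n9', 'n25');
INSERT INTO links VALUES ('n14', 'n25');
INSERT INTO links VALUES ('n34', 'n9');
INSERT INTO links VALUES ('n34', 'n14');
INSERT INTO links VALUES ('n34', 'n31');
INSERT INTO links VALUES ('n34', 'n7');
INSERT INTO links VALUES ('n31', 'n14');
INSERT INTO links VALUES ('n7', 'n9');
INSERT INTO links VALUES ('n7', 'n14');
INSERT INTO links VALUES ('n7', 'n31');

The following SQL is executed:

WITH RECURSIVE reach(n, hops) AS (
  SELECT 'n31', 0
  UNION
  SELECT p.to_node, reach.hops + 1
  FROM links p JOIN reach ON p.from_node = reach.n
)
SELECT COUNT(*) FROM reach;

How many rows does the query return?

3

Base: (n31, hops=0).
Iteration 1: edges from {n31} -> (n14, hops=1).
Iteration 2: edges from {n14} -> (n25, hops=2).
Iteration 3: no outgoing edges from {n25}; recursion stops.
Total rows emitted: 3.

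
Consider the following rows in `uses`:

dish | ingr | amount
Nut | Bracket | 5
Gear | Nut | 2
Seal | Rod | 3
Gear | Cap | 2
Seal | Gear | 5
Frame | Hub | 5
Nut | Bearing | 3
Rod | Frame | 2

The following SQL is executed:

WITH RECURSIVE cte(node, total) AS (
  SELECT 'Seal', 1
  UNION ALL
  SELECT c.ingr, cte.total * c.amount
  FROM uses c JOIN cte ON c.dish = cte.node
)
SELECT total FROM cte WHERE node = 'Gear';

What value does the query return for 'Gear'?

5

Base: (Seal, total=1).
Iteration 1: components of {Seal} -> Gear = 1*5 = 5, Rod = 1*3 = 3.
Iteration 2: components of {Gear,Rod} -> Cap = 5*2 = 10, Frame = 3*2 = 6, Nut = 5*2 = 10.
Iteration 3: components of {Cap,Frame,Nut} -> Bearing = 10*3 = 30, Bracket = 10*5 = 50, Hub = 6*5 = 30.
Iteration 4: no further components; recursion stops.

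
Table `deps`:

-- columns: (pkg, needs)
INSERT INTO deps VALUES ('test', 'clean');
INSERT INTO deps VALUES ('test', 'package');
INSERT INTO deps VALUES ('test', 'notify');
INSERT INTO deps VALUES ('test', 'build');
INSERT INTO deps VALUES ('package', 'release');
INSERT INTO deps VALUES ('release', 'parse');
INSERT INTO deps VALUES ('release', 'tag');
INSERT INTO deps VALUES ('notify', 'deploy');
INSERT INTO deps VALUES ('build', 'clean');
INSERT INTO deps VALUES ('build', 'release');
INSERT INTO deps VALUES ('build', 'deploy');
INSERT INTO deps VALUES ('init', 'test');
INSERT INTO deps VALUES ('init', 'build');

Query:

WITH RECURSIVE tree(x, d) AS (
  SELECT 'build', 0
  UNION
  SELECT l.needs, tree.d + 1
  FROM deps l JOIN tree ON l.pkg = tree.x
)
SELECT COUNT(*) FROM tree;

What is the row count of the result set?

Base: (build, d=0).
Iteration 1: edges from {build} -> (clean, d=1), (deploy, d=1), (release, d=1).
Iteration 2: edges from {clean,deploy,release} -> (parse, d=2), (tag, d=2).
Iteration 3: no outgoing edges from {parse,tag}; recursion stops.
Total rows emitted: 6.

6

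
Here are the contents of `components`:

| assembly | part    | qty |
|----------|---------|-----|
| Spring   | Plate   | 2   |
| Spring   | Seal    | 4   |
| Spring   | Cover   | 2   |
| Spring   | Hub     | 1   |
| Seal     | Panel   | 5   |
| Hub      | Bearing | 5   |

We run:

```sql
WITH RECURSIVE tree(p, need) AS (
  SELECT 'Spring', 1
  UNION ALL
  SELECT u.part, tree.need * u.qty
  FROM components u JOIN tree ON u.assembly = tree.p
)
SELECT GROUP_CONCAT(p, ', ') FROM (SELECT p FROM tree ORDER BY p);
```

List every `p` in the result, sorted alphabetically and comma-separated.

Bearing, Cover, Hub, Panel, Plate, Seal, Spring

Base: (Spring, need=1).
Iteration 1: components of {Spring} -> Cover = 1*2 = 2, Hub = 1*1 = 1, Plate = 1*2 = 2, Seal = 1*4 = 4.
Iteration 2: components of {Cover,Hub,Plate,Seal} -> Bearing = 1*5 = 5, Panel = 4*5 = 20.
Iteration 3: no further components; recursion stops.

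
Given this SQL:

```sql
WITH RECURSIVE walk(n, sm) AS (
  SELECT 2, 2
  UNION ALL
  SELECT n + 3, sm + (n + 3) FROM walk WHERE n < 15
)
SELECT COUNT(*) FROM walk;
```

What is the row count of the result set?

Base: n=2, sm=2.
Iteration 1: 2 < 15 holds -> n = 2 + 3 = 5, sm = 2 + 5 = 7.
Iteration 2: 5 < 15 holds -> n = 5 + 3 = 8, sm = 7 + 8 = 15.
Iteration 3: 8 < 15 holds -> n = 8 + 3 = 11, sm = 15 + 11 = 26.
Iteration 4: 11 < 15 holds -> n = 11 + 3 = 14, sm = 26 + 14 = 40.
Iteration 5: 14 < 15 holds -> n = 14 + 3 = 17, sm = 40 + 17 = 57.
Iteration 6: 17 < 15 fails; recursion stops.
Total rows emitted: 6.

6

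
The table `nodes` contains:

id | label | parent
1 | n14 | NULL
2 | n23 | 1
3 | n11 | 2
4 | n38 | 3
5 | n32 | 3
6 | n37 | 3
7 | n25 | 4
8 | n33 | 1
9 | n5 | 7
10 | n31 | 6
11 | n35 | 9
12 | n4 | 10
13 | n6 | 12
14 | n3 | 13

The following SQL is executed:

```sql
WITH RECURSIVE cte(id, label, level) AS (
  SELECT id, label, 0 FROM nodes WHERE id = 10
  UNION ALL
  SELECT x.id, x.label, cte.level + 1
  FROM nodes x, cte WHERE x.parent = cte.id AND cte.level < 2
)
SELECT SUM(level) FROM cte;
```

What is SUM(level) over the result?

Base: id=10 (n31) at level 0.
Iteration 1: rows with parent in {10} -> n4 (id 12, level 1).
Iteration 2: rows with parent in {12} -> n6 (id 13, level 2).
Iteration 3: level < 2 fails for all current rows; recursion stops.
SUM(level) = 0 + 1 + 2 = 3.

3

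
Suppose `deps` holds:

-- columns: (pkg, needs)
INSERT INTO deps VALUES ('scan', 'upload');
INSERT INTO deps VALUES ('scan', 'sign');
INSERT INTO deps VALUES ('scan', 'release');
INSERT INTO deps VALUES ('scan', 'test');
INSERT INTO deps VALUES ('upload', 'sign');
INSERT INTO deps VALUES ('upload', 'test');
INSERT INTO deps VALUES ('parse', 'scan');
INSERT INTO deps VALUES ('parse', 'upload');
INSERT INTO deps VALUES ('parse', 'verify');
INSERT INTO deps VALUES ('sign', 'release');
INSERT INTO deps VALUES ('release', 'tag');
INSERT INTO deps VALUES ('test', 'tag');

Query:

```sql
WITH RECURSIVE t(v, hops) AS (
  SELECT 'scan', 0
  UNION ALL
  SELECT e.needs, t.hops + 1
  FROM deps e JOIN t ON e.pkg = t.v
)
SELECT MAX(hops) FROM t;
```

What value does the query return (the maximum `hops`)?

4

Base: (scan, hops=0).
Iteration 1: edges from {scan} -> (release, hops=1), (sign, hops=1), (test, hops=1), (upload, hops=1).
Iteration 2: edges from {release,sign,test,upload} -> (release, hops=2), (sign, hops=2), (tag, hops=2) x2, (test, hops=2). [UNION ALL keeps all 5 new rows, including repeats]
Iteration 3: edges from {release,sign,tag,test} -> (release, hops=3), (tag, hops=3) x2. [UNION ALL keeps all 3 new rows, including repeats]
Iteration 4: edges from {release,tag} -> (tag, hops=4).
Iteration 5: no outgoing edges from {tag}; recursion stops.
hops values: 0, 1, 1, 1, 1, 2, 2, 2, 2, 2, 3, 3, 3, 4; the maximum is 4.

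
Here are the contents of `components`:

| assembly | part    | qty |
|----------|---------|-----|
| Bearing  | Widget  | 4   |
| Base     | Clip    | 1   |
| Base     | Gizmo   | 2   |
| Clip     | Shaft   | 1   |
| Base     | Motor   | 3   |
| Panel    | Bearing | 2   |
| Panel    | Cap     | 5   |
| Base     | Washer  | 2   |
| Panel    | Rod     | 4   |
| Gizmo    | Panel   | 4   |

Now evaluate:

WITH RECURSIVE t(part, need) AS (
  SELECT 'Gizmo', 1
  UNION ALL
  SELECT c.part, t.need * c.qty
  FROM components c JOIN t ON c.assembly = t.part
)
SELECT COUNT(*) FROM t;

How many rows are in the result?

Base: (Gizmo, need=1).
Iteration 1: components of {Gizmo} -> Panel = 1*4 = 4.
Iteration 2: components of {Panel} -> Bearing = 4*2 = 8, Cap = 4*5 = 20, Rod = 4*4 = 16.
Iteration 3: components of {Bearing,Cap,Rod} -> Widget = 8*4 = 32.
Iteration 4: no further components; recursion stops.
Total rows emitted: 6.

6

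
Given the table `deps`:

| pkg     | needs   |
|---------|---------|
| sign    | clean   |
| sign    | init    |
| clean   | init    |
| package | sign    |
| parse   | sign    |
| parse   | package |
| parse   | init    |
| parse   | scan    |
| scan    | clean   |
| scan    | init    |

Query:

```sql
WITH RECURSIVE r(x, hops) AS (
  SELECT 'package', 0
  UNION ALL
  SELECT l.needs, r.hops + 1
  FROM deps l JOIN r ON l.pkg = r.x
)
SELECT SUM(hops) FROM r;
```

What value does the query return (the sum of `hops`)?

Base: (package, hops=0).
Iteration 1: edges from {package} -> (sign, hops=1).
Iteration 2: edges from {sign} -> (clean, hops=2), (init, hops=2).
Iteration 3: edges from {clean,init} -> (init, hops=3).
Iteration 4: no outgoing edges from {init}; recursion stops.
SUM(hops) = 0 + 1 + 2 + 2 + 3 = 8.

8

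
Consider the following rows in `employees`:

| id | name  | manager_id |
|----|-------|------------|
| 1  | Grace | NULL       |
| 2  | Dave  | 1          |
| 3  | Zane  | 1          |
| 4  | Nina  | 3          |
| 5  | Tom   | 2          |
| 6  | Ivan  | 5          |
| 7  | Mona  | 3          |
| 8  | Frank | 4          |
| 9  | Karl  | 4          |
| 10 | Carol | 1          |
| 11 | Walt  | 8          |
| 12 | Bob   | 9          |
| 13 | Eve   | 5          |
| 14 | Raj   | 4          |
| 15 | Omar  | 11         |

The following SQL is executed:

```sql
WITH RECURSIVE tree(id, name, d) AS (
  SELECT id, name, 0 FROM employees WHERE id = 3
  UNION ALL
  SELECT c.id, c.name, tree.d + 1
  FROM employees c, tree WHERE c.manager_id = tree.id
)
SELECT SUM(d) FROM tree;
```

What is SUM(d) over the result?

Base: id=3 (Zane) at d 0.
Iteration 1: rows with manager_id in {3} -> Nina (id 4, d 1), Mona (id 7, d 1).
Iteration 2: rows with manager_id in {4,7} -> Frank (id 8, d 2), Karl (id 9, d 2), Raj (id 14, d 2).
Iteration 3: rows with manager_id in {8,9,14} -> Walt (id 11, d 3), Bob (id 12, d 3).
Iteration 4: rows with manager_id in {11,12} -> Omar (id 15, d 4).
Iteration 5: no rows with manager_id in {15}; recursion stops.
SUM(d) = 0 + 1 + 1 + 2 + 2 + 2 + 3 + 3 + 4 = 18.

18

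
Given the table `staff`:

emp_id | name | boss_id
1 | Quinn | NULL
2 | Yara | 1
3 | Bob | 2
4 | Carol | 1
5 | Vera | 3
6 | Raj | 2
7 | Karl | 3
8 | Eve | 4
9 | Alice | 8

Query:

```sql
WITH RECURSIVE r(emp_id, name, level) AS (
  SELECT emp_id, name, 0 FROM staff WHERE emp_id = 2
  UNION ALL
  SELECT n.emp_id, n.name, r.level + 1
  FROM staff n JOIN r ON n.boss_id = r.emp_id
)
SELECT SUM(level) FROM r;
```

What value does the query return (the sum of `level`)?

Base: emp_id=2 (Yara) at level 0.
Iteration 1: rows with boss_id in {2} -> Bob (id 3, level 1), Raj (id 6, level 1).
Iteration 2: rows with boss_id in {3,6} -> Vera (id 5, level 2), Karl (id 7, level 2).
Iteration 3: no rows with boss_id in {5,7}; recursion stops.
SUM(level) = 0 + 1 + 1 + 2 + 2 = 6.

6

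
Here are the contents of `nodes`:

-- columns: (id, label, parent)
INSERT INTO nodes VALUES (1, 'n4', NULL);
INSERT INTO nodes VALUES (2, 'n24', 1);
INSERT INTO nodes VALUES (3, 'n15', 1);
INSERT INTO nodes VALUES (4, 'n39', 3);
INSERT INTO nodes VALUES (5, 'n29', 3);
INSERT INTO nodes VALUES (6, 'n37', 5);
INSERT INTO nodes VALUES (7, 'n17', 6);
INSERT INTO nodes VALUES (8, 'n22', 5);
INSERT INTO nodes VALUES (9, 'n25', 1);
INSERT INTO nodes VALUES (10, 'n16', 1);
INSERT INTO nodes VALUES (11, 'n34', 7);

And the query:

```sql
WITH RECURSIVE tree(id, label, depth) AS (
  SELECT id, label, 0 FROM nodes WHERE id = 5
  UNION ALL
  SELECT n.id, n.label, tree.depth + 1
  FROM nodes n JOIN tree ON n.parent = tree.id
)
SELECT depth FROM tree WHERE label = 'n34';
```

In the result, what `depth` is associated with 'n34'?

Base: id=5 (n29) at depth 0.
Iteration 1: rows with parent in {5} -> n37 (id 6, depth 1), n22 (id 8, depth 1).
Iteration 2: rows with parent in {6,8} -> n17 (id 7, depth 2).
Iteration 3: rows with parent in {7} -> n34 (id 11, depth 3).
Iteration 4: no rows with parent in {11}; recursion stops.

3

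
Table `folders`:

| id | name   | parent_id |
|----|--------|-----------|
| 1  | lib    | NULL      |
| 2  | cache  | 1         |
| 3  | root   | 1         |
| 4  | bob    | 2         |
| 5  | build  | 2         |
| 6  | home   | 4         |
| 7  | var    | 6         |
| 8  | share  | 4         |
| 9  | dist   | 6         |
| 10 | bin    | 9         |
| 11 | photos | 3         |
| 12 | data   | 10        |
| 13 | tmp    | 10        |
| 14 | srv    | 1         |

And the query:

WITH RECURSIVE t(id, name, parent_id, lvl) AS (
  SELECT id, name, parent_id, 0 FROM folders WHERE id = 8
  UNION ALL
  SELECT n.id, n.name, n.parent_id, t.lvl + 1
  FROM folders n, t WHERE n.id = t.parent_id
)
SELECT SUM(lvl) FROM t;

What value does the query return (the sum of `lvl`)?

Base: id=8 (share), parent_id=4, lvl 0.
Iteration 1: join on id=4 -> bob (id 4, parent_id=2, lvl 1).
Iteration 2: join on id=2 -> cache (id 2, parent_id=1, lvl 2).
Iteration 3: join on id=1 -> lib (id 1, parent_id=NULL, lvl 3).
Iteration 4: parent_id is NULL; no match; recursion stops.
SUM(lvl) = 0 + 1 + 2 + 3 = 6.

6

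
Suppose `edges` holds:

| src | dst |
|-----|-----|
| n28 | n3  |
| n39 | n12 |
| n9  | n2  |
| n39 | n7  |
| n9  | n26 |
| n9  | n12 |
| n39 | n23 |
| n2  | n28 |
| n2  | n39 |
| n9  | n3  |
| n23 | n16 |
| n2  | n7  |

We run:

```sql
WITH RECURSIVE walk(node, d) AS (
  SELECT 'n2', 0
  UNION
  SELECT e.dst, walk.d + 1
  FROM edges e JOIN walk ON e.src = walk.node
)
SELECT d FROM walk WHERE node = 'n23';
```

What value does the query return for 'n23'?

2

Base: (n2, d=0).
Iteration 1: edges from {n2} -> (n28, d=1), (n39, d=1), (n7, d=1).
Iteration 2: edges from {n28,n39,n7} -> (n12, d=2), (n23, d=2), (n3, d=2), (n7, d=2).
Iteration 3: edges from {n12,n23,n3,n7} -> (n16, d=3).
Iteration 4: no outgoing edges from {n16}; recursion stops.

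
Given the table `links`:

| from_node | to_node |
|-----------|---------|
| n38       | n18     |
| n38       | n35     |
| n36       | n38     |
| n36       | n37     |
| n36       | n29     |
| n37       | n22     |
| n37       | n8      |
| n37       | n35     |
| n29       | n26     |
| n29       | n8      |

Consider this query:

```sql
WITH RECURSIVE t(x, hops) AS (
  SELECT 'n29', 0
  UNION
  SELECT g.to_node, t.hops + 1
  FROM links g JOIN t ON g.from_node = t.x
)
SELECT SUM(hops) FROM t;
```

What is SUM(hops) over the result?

2

Base: (n29, hops=0).
Iteration 1: edges from {n29} -> (n26, hops=1), (n8, hops=1).
Iteration 2: no outgoing edges from {n26,n8}; recursion stops.
SUM(hops) = 0 + 1 + 1 = 2.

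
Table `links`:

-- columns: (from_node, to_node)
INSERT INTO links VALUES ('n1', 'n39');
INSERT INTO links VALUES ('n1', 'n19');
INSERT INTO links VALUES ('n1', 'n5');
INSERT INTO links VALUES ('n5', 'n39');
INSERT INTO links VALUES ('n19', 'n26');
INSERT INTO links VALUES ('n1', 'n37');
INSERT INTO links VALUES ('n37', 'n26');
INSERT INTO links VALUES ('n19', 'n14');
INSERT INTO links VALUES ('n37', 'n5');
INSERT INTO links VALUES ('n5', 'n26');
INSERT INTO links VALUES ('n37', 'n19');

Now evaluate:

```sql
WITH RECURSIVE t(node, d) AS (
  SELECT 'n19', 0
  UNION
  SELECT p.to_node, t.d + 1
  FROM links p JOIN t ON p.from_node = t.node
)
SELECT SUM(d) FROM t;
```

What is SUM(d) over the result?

2

Base: (n19, d=0).
Iteration 1: edges from {n19} -> (n14, d=1), (n26, d=1).
Iteration 2: no outgoing edges from {n14,n26}; recursion stops.
SUM(d) = 0 + 1 + 1 = 2.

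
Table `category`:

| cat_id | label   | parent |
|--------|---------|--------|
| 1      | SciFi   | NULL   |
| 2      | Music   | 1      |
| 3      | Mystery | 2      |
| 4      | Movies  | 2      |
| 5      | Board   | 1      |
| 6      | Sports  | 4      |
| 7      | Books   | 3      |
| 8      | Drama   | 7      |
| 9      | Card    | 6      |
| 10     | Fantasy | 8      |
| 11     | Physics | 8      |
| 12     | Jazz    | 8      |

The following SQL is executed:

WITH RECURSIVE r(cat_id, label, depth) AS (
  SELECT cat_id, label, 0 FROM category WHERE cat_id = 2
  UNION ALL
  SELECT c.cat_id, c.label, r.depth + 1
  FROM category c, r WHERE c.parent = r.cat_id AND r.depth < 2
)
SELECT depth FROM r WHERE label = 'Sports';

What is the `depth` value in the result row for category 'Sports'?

Base: cat_id=2 (Music) at depth 0.
Iteration 1: rows with parent in {2} -> Mystery (id 3, depth 1), Movies (id 4, depth 1).
Iteration 2: rows with parent in {3,4} -> Sports (id 6, depth 2), Books (id 7, depth 2).
Iteration 3: depth < 2 fails for all current rows; recursion stops.

2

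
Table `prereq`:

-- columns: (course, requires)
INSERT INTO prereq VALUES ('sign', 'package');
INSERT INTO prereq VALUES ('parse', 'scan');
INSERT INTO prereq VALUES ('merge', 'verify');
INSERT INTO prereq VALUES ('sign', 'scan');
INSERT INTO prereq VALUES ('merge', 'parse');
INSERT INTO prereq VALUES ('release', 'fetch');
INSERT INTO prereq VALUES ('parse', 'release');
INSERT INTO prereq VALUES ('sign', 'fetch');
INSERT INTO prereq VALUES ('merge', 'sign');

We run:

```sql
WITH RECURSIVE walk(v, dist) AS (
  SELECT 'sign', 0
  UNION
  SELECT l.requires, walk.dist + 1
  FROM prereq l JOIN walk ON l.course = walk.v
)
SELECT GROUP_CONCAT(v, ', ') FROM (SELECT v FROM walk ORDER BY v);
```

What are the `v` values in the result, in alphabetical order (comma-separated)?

Base: (sign, dist=0).
Iteration 1: edges from {sign} -> (fetch, dist=1), (package, dist=1), (scan, dist=1).
Iteration 2: no outgoing edges from {fetch,package,scan}; recursion stops.

fetch, package, scan, sign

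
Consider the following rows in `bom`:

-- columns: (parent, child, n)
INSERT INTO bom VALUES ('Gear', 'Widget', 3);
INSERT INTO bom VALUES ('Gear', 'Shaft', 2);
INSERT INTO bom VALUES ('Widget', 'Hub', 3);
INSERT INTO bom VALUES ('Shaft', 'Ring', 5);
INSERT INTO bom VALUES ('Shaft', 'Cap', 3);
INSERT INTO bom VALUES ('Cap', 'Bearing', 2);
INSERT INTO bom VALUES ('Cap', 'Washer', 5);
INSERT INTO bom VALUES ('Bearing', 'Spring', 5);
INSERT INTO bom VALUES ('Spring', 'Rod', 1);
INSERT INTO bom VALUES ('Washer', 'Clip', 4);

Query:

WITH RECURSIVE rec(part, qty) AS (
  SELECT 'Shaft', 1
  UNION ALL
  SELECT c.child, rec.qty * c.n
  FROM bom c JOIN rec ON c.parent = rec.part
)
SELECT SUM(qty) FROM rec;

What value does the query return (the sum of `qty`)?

Base: (Shaft, qty=1).
Iteration 1: components of {Shaft} -> Cap = 1*3 = 3, Ring = 1*5 = 5.
Iteration 2: components of {Cap,Ring} -> Bearing = 3*2 = 6, Washer = 3*5 = 15.
Iteration 3: components of {Bearing,Washer} -> Clip = 15*4 = 60, Spring = 6*5 = 30.
Iteration 4: components of {Clip,Spring} -> Rod = 30*1 = 30.
Iteration 5: no further components; recursion stops.
SUM(qty) = 1 + 5 + 3 + 6 + 15 + 30 + 60 + 30 = 150.

150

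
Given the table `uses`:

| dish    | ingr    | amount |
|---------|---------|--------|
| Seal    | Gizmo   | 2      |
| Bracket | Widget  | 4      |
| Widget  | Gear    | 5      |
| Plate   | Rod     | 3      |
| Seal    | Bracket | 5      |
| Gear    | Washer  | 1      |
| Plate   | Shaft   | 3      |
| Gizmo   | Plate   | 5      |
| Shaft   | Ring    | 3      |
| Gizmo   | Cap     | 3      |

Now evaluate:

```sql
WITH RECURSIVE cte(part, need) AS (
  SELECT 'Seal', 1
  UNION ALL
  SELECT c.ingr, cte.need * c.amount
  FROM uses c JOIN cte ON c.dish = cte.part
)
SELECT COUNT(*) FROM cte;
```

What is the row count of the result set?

11

Base: (Seal, need=1).
Iteration 1: components of {Seal} -> Bracket = 1*5 = 5, Gizmo = 1*2 = 2.
Iteration 2: components of {Bracket,Gizmo} -> Cap = 2*3 = 6, Plate = 2*5 = 10, Widget = 5*4 = 20.
Iteration 3: components of {Cap,Plate,Widget} -> Gear = 20*5 = 100, Rod = 10*3 = 30, Shaft = 10*3 = 30.
Iteration 4: components of {Gear,Rod,Shaft} -> Ring = 30*3 = 90, Washer = 100*1 = 100.
Iteration 5: no further components; recursion stops.
Total rows emitted: 11.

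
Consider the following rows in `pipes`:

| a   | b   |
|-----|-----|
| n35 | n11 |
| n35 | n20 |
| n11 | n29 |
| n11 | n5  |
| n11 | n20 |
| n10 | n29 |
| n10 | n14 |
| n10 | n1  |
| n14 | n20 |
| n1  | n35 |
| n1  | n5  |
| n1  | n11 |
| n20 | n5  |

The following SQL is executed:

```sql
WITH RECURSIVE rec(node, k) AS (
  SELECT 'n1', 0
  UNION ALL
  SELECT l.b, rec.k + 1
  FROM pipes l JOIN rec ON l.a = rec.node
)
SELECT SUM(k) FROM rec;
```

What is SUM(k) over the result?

32

Base: (n1, k=0).
Iteration 1: edges from {n1} -> (n11, k=1), (n35, k=1), (n5, k=1).
Iteration 2: edges from {n11,n35,n5} -> (n11, k=2), (n20, k=2) x2, (n29, k=2), (n5, k=2). [UNION ALL keeps all 5 new rows, including repeats]
Iteration 3: edges from {n11,n20,n29,n5} -> (n20, k=3), (n29, k=3), (n5, k=3) x3. [UNION ALL keeps all 5 new rows, including repeats]
Iteration 4: edges from {n20,n29,n5} -> (n5, k=4).
Iteration 5: no outgoing edges from {n5}; recursion stops.
SUM(k) = 0 + 1 + 1 + 1 + 2 + 2 + 2 + 2 + 2 + 3 + 3 + 3 + 3 + 3 + 4 = 32.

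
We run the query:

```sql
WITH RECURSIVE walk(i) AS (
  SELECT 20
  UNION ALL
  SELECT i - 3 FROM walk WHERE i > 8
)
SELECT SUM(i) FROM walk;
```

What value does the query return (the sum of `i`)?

70

Base: i=20.
Iteration 1: 20 > 8 holds -> i = 20 - 3 = 17.
Iteration 2: 17 > 8 holds -> i = 17 - 3 = 14.
Iteration 3: 14 > 8 holds -> i = 14 - 3 = 11.
Iteration 4: 11 > 8 holds -> i = 11 - 3 = 8.
Iteration 5: 8 > 8 fails; recursion stops.
SUM(i) = 20 + 17 + 14 + 11 + 8 = 70.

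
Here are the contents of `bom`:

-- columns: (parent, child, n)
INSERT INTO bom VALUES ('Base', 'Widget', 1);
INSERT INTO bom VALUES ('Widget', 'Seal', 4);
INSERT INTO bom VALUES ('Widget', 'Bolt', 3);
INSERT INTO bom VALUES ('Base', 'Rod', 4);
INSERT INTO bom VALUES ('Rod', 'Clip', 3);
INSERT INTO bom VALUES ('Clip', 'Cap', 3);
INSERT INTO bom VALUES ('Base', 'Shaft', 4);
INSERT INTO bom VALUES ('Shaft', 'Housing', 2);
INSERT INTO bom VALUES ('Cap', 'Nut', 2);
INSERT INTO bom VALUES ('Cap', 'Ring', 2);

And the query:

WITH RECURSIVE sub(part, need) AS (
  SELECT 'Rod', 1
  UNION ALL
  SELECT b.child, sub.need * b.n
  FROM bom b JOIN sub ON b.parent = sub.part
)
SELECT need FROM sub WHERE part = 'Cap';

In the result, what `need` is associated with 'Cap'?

9

Base: (Rod, need=1).
Iteration 1: components of {Rod} -> Clip = 1*3 = 3.
Iteration 2: components of {Clip} -> Cap = 3*3 = 9.
Iteration 3: components of {Cap} -> Nut = 9*2 = 18, Ring = 9*2 = 18.
Iteration 4: no further components; recursion stops.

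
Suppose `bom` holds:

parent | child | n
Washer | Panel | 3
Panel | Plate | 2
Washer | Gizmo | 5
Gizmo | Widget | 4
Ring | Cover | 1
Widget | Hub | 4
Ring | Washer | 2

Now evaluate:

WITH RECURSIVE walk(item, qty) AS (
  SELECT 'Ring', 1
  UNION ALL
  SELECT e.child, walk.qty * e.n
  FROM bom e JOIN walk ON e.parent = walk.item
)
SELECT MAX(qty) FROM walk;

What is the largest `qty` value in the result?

160

Base: (Ring, qty=1).
Iteration 1: components of {Ring} -> Cover = 1*1 = 1, Washer = 1*2 = 2.
Iteration 2: components of {Cover,Washer} -> Gizmo = 2*5 = 10, Panel = 2*3 = 6.
Iteration 3: components of {Gizmo,Panel} -> Plate = 6*2 = 12, Widget = 10*4 = 40.
Iteration 4: components of {Plate,Widget} -> Hub = 40*4 = 160.
Iteration 5: no further components; recursion stops.
qty values: 1, 2, 1, 10, 6, 40, 12, 160; the maximum is 160.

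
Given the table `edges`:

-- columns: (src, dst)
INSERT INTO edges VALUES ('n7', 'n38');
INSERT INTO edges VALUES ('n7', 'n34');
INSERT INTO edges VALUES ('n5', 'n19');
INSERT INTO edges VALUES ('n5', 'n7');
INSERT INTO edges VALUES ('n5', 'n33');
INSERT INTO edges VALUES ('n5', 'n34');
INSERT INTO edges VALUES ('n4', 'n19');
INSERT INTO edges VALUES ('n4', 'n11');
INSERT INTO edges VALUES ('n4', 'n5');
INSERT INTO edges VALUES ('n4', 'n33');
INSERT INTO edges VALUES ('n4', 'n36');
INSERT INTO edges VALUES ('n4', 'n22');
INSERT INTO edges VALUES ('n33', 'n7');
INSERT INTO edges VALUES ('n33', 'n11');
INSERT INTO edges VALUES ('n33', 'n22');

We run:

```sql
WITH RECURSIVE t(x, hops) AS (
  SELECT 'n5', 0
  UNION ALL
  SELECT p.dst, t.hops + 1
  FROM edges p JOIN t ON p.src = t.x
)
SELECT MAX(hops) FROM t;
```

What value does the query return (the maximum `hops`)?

3

Base: (n5, hops=0).
Iteration 1: edges from {n5} -> (n19, hops=1), (n33, hops=1), (n34, hops=1), (n7, hops=1).
Iteration 2: edges from {n19,n33,n34,n7} -> (n11, hops=2), (n22, hops=2), (n34, hops=2), (n38, hops=2), (n7, hops=2).
Iteration 3: edges from {n11,n22,n34,n38,n7} -> (n34, hops=3), (n38, hops=3).
Iteration 4: no outgoing edges from {n34,n38}; recursion stops.
hops values: 0, 1, 1, 1, 1, 2, 2, 2, 2, 2, 3, 3; the maximum is 3.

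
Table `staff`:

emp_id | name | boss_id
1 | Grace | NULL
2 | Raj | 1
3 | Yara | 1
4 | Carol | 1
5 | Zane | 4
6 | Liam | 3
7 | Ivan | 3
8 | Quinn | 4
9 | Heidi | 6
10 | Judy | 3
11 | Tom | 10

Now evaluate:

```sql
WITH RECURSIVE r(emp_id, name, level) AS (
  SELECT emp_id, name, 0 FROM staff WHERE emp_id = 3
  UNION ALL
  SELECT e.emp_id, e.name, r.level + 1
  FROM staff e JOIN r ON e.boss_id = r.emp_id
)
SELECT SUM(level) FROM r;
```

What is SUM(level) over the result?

Base: emp_id=3 (Yara) at level 0.
Iteration 1: rows with boss_id in {3} -> Liam (id 6, level 1), Ivan (id 7, level 1), Judy (id 10, level 1).
Iteration 2: rows with boss_id in {6,7,10} -> Heidi (id 9, level 2), Tom (id 11, level 2).
Iteration 3: no rows with boss_id in {9,11}; recursion stops.
SUM(level) = 0 + 1 + 1 + 1 + 2 + 2 = 7.

7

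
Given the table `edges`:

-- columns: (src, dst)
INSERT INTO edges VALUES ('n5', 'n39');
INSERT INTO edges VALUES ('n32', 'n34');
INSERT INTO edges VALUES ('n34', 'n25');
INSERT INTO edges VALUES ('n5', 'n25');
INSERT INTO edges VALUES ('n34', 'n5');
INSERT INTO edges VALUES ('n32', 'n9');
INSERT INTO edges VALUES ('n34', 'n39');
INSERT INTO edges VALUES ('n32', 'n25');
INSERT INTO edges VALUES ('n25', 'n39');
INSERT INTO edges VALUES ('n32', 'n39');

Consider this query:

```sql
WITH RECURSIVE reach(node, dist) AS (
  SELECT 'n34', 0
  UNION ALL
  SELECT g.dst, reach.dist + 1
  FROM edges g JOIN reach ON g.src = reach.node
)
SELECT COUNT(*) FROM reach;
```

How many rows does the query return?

8

Base: (n34, dist=0).
Iteration 1: edges from {n34} -> (n25, dist=1), (n39, dist=1), (n5, dist=1).
Iteration 2: edges from {n25,n39,n5} -> (n25, dist=2), (n39, dist=2) x2. [UNION ALL keeps all 3 new rows, including repeats]
Iteration 3: edges from {n25,n39} -> (n39, dist=3).
Iteration 4: no outgoing edges from {n39}; recursion stops.
Total rows emitted: 8.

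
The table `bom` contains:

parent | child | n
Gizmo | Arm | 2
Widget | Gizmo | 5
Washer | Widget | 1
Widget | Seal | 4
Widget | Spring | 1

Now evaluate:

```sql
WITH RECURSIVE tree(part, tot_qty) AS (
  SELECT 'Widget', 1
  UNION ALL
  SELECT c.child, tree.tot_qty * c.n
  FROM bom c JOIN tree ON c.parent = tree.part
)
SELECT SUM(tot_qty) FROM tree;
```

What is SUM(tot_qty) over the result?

21

Base: (Widget, tot_qty=1).
Iteration 1: components of {Widget} -> Gizmo = 1*5 = 5, Seal = 1*4 = 4, Spring = 1*1 = 1.
Iteration 2: components of {Gizmo,Seal,Spring} -> Arm = 5*2 = 10.
Iteration 3: no further components; recursion stops.
SUM(tot_qty) = 1 + 5 + 4 + 1 + 10 = 21.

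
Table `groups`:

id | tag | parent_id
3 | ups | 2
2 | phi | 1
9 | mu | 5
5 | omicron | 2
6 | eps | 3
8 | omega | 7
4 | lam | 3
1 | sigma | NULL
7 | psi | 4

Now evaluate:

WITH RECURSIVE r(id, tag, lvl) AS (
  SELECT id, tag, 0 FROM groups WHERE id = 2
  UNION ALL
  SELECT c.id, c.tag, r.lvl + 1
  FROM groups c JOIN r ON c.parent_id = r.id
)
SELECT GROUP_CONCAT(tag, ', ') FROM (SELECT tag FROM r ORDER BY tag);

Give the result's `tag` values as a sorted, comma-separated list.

eps, lam, mu, omega, omicron, phi, psi, ups

Base: id=2 (phi) at lvl 0.
Iteration 1: rows with parent_id in {2} -> ups (id 3, lvl 1), omicron (id 5, lvl 1).
Iteration 2: rows with parent_id in {3,5} -> lam (id 4, lvl 2), eps (id 6, lvl 2), mu (id 9, lvl 2).
Iteration 3: rows with parent_id in {4,6,9} -> psi (id 7, lvl 3).
Iteration 4: rows with parent_id in {7} -> omega (id 8, lvl 4).
Iteration 5: no rows with parent_id in {8}; recursion stops.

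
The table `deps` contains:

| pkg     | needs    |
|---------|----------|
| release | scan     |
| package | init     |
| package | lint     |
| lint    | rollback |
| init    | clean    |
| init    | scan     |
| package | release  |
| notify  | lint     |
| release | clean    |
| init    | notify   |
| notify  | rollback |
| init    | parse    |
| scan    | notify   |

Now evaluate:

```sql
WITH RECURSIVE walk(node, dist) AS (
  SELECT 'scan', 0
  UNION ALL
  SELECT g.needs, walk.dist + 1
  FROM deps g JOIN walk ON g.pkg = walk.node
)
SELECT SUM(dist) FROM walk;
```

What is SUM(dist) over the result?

Base: (scan, dist=0).
Iteration 1: edges from {scan} -> (notify, dist=1).
Iteration 2: edges from {notify} -> (lint, dist=2), (rollback, dist=2).
Iteration 3: edges from {lint,rollback} -> (rollback, dist=3).
Iteration 4: no outgoing edges from {rollback}; recursion stops.
SUM(dist) = 0 + 1 + 2 + 2 + 3 = 8.

8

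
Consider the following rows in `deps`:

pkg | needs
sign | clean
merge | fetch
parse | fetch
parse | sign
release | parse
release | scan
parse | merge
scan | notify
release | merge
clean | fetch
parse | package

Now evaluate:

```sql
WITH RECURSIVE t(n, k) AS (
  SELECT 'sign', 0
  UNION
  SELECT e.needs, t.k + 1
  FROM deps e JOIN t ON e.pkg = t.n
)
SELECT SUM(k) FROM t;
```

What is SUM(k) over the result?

3

Base: (sign, k=0).
Iteration 1: edges from {sign} -> (clean, k=1).
Iteration 2: edges from {clean} -> (fetch, k=2).
Iteration 3: no outgoing edges from {fetch}; recursion stops.
SUM(k) = 0 + 1 + 2 = 3.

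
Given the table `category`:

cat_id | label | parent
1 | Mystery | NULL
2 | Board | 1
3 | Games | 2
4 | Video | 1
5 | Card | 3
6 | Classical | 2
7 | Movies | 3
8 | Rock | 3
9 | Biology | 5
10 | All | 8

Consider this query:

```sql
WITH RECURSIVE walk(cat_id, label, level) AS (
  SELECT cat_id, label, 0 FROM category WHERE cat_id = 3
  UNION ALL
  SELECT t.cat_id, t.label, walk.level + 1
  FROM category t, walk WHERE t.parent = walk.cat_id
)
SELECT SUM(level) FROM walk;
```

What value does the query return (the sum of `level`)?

Base: cat_id=3 (Games) at level 0.
Iteration 1: rows with parent in {3} -> Card (id 5, level 1), Movies (id 7, level 1), Rock (id 8, level 1).
Iteration 2: rows with parent in {5,7,8} -> Biology (id 9, level 2), All (id 10, level 2).
Iteration 3: no rows with parent in {9,10}; recursion stops.
SUM(level) = 0 + 1 + 1 + 1 + 2 + 2 = 7.

7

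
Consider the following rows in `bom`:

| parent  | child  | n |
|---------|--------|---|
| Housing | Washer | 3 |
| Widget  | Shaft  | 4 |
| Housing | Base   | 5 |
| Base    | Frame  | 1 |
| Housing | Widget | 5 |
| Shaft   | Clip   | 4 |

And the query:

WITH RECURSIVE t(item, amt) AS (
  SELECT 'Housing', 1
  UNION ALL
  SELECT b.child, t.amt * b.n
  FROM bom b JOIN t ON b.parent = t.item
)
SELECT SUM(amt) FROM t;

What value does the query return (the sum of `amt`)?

119

Base: (Housing, amt=1).
Iteration 1: components of {Housing} -> Base = 1*5 = 5, Washer = 1*3 = 3, Widget = 1*5 = 5.
Iteration 2: components of {Base,Washer,Widget} -> Frame = 5*1 = 5, Shaft = 5*4 = 20.
Iteration 3: components of {Frame,Shaft} -> Clip = 20*4 = 80.
Iteration 4: no further components; recursion stops.
SUM(amt) = 1 + 5 + 5 + 3 + 20 + 5 + 80 = 119.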